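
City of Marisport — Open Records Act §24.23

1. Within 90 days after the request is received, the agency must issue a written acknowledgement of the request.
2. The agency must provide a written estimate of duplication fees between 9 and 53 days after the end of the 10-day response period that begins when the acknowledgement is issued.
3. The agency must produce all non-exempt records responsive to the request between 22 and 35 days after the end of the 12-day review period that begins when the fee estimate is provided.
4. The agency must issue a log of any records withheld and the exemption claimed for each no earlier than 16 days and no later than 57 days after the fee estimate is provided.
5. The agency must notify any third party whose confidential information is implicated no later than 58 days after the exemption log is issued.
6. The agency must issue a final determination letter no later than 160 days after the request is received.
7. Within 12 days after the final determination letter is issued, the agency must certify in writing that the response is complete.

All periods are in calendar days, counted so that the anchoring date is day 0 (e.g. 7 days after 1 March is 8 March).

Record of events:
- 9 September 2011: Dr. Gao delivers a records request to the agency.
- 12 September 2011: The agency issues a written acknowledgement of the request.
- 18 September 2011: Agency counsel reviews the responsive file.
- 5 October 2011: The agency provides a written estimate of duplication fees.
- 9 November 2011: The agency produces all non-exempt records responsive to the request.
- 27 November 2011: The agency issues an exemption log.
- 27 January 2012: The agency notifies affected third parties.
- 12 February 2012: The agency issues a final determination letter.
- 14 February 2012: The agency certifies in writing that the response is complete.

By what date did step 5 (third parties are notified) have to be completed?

Step 5 runs from 27 November 2011, when the exemption log is issued. 58 days after 27 November 2011 is 24 January 2012.

24 January 2012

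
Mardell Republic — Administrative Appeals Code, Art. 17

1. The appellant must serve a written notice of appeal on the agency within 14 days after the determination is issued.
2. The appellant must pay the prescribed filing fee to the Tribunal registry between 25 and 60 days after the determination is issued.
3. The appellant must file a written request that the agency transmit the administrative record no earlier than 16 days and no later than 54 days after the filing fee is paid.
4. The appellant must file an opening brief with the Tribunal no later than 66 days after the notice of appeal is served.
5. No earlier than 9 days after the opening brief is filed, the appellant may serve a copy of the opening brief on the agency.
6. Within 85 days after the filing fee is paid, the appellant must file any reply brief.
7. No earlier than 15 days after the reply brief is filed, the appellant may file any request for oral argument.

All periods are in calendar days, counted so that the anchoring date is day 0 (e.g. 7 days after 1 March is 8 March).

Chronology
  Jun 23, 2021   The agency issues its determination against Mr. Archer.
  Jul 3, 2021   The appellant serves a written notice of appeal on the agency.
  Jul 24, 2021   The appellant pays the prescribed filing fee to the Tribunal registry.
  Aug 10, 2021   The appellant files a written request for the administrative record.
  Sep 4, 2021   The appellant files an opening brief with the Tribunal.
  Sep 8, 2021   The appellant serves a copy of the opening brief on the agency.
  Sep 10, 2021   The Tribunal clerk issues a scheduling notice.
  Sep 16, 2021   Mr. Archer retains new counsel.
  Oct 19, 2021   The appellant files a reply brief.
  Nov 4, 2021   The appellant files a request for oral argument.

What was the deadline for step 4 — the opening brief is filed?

Step 4 runs from Jul 3, 2021, when the notice of appeal is served. 66 days after Jul 3, 2021 is Sep 7, 2021.

Sep 7, 2021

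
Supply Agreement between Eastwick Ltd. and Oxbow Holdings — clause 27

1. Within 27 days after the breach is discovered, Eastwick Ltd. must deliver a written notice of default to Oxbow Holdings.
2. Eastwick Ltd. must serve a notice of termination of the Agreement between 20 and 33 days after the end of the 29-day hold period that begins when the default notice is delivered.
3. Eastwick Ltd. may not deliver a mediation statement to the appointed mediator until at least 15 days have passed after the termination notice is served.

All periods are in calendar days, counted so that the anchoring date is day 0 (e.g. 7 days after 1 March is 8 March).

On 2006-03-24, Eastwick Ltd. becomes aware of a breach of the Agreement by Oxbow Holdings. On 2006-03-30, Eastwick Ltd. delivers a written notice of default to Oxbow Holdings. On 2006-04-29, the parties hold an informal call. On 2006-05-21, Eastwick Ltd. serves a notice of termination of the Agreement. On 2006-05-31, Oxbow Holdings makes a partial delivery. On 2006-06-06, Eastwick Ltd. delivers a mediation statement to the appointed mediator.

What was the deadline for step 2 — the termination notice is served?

The default notice is delivered on 2006-03-30; the 29-day hold period therefore ends 2006-04-28, and step 2 runs from that date. The window is 20–33 days after 2006-04-28; it closes on 2006-05-31.

2006-05-31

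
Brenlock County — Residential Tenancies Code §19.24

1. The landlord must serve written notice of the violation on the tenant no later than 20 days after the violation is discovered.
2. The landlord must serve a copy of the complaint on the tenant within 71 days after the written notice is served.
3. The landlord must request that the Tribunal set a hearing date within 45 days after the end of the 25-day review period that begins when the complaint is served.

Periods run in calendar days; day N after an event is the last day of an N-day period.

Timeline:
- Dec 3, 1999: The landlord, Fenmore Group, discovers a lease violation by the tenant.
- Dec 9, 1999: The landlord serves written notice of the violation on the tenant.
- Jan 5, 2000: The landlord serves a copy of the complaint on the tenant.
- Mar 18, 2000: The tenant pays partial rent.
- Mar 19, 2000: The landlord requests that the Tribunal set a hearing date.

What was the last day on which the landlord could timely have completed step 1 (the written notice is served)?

Dec 23, 1999

Step 1 runs from Dec 3, 1999, when the violation is discovered. 20 days after Dec 3, 1999 is Dec 23, 1999.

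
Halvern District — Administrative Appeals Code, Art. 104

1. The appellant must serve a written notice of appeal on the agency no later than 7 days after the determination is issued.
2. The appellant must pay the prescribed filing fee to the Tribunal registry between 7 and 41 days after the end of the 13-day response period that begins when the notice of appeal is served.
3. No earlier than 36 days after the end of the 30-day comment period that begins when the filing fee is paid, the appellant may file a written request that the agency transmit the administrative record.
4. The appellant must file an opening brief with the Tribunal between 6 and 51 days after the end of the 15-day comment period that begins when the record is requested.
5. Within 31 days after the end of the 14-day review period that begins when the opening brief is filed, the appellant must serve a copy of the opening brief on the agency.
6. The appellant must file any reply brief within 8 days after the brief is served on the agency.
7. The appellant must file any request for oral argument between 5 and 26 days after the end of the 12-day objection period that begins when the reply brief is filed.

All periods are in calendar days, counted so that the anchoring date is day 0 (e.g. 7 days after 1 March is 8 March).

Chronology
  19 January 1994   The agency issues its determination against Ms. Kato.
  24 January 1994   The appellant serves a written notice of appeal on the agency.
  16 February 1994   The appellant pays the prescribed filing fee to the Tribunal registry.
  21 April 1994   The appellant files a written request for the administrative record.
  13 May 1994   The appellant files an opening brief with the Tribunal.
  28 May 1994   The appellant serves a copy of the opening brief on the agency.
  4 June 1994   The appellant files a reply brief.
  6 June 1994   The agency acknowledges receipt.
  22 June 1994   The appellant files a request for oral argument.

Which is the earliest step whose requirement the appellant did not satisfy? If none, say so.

Step 3

(1) due by 19 January 1994 + 7 days = 26 January 1994; 24 January 1994 is within that limit.
(2) the permitted window runs from 6 February 1994 + 7 = 13 February 1994 to 6 February 1994 + 41 = 19 March 1994; done 16 February 1994, which is between those dates.
(3) permitted from 18 March 1994 + 36 days = 23 April 1994 onward; acted on 21 April 1994, 2 days prematurely.
The procedure was therefore not followed at step 3.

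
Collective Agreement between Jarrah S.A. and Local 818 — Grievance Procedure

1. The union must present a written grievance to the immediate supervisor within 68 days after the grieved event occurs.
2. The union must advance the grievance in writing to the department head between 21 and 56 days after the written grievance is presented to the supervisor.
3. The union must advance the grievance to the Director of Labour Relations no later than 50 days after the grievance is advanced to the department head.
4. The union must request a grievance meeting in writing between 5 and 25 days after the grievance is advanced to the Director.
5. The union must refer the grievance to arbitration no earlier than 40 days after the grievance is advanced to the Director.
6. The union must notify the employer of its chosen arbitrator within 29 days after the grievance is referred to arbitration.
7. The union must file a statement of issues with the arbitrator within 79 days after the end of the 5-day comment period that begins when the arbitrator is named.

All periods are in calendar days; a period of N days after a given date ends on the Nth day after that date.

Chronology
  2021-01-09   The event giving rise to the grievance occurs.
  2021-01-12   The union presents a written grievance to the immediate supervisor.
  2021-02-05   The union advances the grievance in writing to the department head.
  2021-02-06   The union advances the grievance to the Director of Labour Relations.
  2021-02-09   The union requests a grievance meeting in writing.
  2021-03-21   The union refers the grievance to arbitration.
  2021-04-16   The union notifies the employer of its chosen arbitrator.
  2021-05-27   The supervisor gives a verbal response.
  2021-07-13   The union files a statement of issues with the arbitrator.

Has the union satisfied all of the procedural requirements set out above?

(1) due by 2021-01-09 + 68 days = 2021-03-18; completed 2021-01-12, before the deadline.
(2) the permitted window runs from 2021-01-12 + 21 = 2021-02-02 to 2021-01-12 + 56 = 2021-03-09; done 2021-02-05 — within the window.
(3) due by 2021-02-05 + 50 days = 2021-03-27; 2021-02-06 is within that limit.
(4) the permitted window runs from 2021-02-06 + 5 = 2021-02-11 to 2021-02-06 + 25 = 2021-03-03; done 2021-02-09 — 2 days before the window opened.
Later steps need not be reached.

No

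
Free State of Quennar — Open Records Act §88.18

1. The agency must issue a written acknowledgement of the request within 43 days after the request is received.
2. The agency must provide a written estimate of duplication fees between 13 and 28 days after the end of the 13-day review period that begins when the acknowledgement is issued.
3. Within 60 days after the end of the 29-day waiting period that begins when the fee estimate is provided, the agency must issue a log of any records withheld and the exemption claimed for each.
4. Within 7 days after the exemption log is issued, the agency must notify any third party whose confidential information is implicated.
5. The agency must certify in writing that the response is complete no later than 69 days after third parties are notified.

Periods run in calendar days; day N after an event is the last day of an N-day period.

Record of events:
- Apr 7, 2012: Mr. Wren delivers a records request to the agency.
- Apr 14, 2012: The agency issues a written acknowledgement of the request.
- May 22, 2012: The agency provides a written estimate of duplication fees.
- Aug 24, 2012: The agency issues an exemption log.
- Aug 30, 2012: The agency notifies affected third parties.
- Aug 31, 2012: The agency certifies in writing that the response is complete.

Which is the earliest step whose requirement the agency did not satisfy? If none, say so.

Step 3

Step 1: 43 days after Apr 7, 2012 (when the request is received) is May 20, 2012; done Apr 14, 2012 — timely.
Step 2: the window is 13–28 days after Apr 27, 2012 (end of the 13-day review period, which began when the acknowledgement is issued on Apr 14, 2012), so May 10, 2012 through May 25, 2012; done May 22, 2012 — within the window.
Step 3: 60 days after Jun 20, 2012 (end of the 29-day waiting period, which began when the fee estimate is provided on May 22, 2012) is Aug 19, 2012; Aug 24, 2012 misses that deadline by 5 days.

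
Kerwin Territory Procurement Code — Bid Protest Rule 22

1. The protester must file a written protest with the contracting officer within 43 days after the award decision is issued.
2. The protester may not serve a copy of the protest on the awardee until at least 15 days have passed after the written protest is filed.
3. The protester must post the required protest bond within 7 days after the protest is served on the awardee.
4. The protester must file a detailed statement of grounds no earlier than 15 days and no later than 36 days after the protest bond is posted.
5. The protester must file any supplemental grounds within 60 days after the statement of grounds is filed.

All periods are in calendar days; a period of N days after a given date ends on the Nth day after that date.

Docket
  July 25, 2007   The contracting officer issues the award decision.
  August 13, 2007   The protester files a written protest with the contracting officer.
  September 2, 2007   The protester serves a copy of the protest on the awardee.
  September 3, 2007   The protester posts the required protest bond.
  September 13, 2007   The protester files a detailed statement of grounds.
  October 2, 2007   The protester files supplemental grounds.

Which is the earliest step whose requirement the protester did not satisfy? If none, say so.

(1) due by July 25, 2007 + 43 days = September 6, 2007; done August 13, 2007 — timely.
(2) permitted from August 13, 2007 + 15 days = August 28, 2007 onward; done September 2, 2007, after the minimum wait.
(3) due by September 2, 2007 + 7 days = September 9, 2007; completed September 3, 2007, before the deadline.
(4) the permitted window runs from September 3, 2007 + 15 = September 18, 2007 to September 3, 2007 + 36 = October 9, 2007; done September 13, 2007 — 5 days before the window opened.

Step 4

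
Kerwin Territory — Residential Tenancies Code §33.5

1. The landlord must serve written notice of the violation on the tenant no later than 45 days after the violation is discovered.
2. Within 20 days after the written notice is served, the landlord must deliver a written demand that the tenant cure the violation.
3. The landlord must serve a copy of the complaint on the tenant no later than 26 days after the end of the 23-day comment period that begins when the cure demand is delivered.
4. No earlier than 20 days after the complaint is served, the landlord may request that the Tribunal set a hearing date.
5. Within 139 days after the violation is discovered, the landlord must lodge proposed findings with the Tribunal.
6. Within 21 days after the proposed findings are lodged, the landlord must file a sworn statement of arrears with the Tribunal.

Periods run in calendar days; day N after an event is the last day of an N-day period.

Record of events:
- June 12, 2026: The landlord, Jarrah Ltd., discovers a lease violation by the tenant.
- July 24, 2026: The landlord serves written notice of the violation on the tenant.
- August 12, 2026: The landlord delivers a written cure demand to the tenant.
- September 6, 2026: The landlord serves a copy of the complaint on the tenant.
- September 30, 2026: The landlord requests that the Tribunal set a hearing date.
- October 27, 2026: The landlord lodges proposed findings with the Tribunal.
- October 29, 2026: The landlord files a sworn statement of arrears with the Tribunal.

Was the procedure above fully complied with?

Step 1 — counting 45 days from June 12, 2026 (when the violation is discovered) gives a deadline of July 27, 2026; done July 24, 2026 — timely.
Step 2 — counting 20 days from July 24, 2026 (when the written notice is served) gives a deadline of August 13, 2026; done August 12, 2026 — timely.
Step 3 — counting 26 days from September 4, 2026 (end of the 23-day comment period, which began when the cure demand is delivered on August 12, 2026) gives a deadline of September 30, 2026; September 6, 2026 is within that limit.
Step 4 — must wait 20 days from September 6, 2026 (when the complaint is served), so not before September 26, 2026; done September 30, 2026 — permitted.
Step 5 — counting 139 days from June 12, 2026 (when the violation is discovered) gives a deadline of October 29, 2026; done October 27, 2026 — timely.
Step 6 — counting 21 days from October 27, 2026 (when the proposed findings are lodged) gives a deadline of November 17, 2026; completed October 29, 2026, before the deadline.

Yes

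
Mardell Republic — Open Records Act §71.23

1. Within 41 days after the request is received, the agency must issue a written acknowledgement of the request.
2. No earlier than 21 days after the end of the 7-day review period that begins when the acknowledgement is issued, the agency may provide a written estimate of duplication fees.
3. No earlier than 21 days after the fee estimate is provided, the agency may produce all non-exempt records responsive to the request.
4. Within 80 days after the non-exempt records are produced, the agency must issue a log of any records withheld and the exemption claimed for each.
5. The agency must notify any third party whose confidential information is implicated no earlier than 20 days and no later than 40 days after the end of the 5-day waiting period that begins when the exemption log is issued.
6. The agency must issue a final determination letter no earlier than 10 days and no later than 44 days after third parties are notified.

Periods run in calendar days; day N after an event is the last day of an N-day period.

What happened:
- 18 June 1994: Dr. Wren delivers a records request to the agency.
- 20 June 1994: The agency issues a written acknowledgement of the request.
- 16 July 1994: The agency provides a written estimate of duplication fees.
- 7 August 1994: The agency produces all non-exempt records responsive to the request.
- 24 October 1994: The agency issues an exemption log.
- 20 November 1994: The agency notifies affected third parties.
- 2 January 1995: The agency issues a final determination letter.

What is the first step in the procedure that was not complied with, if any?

Step 2

Step 1 — counting 41 days from 18 June 1994 (when the request is received) gives a deadline of 29 July 1994; completed 20 June 1994, before the deadline.
Step 2 — must wait 21 days from 27 June 1994 (end of the 7-day review period, which began when the acknowledgement is issued on 20 June 1994), so not before 18 July 1994; done 16 July 1994 — 2 days too early.
That is the first point of non-compliance.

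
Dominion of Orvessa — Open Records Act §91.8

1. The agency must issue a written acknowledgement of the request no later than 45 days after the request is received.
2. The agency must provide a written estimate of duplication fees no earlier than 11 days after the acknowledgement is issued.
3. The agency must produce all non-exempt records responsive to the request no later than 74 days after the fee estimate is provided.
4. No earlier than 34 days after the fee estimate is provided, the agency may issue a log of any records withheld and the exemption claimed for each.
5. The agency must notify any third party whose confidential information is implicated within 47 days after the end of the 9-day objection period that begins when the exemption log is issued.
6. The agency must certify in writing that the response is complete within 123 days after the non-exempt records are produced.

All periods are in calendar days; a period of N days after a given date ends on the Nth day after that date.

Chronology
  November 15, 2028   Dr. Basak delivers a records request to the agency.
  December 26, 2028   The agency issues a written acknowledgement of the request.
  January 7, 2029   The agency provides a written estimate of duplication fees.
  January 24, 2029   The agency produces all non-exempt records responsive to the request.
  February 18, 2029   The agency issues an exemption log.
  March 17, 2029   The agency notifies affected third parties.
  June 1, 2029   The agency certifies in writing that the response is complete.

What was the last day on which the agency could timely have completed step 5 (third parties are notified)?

The exemption log is issued on February 18, 2029; the 9-day objection period therefore ends February 27, 2029, and step 5 runs from that date. 47 days after February 27, 2029 is April 15, 2029.

April 15, 2029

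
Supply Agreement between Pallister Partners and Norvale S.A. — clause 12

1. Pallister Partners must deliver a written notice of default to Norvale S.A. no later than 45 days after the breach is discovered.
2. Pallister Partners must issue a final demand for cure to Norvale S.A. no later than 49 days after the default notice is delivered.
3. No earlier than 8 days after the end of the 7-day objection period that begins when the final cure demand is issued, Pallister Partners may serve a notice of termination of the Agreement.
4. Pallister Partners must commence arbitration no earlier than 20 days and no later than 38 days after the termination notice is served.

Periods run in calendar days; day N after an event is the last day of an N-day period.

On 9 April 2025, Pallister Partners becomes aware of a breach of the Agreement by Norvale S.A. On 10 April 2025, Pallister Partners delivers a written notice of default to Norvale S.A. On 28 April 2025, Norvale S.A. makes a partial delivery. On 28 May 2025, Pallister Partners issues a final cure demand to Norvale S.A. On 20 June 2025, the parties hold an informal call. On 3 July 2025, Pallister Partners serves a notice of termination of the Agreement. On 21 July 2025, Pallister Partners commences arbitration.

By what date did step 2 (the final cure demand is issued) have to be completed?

Step 2 runs from 10 April 2025, when the default notice is delivered. 49 days after 10 April 2025 is 29 May 2025.

29 May 2025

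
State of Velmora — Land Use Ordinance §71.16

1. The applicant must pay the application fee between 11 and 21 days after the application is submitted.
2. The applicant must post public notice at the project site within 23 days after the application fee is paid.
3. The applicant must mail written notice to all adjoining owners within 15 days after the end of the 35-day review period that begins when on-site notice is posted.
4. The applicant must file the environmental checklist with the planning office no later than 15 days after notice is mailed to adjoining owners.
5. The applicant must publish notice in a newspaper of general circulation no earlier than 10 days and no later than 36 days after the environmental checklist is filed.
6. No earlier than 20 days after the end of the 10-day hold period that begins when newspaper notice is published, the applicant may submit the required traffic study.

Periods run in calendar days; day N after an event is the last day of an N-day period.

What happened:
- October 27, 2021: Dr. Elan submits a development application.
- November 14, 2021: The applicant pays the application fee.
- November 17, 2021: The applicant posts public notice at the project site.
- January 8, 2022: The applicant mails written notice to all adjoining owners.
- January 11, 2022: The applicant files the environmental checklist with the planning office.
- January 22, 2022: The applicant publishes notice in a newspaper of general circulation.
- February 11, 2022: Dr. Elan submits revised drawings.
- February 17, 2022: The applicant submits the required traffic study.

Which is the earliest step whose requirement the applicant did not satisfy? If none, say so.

Step 1: the window is 11–21 days after October 27, 2021 (when the application is submitted), so November 7, 2021 through November 17, 2021; done November 14, 2021 — within the window.
Step 2: 23 days after November 14, 2021 (when the application fee is paid) is December 7, 2021; November 17, 2021 is within that limit.
Step 3: 15 days after December 22, 2021 (end of the 35-day review period, which began when on-site notice is posted on November 17, 2021) is January 6, 2022; January 8, 2022 misses that deadline by 2 days.

Step 3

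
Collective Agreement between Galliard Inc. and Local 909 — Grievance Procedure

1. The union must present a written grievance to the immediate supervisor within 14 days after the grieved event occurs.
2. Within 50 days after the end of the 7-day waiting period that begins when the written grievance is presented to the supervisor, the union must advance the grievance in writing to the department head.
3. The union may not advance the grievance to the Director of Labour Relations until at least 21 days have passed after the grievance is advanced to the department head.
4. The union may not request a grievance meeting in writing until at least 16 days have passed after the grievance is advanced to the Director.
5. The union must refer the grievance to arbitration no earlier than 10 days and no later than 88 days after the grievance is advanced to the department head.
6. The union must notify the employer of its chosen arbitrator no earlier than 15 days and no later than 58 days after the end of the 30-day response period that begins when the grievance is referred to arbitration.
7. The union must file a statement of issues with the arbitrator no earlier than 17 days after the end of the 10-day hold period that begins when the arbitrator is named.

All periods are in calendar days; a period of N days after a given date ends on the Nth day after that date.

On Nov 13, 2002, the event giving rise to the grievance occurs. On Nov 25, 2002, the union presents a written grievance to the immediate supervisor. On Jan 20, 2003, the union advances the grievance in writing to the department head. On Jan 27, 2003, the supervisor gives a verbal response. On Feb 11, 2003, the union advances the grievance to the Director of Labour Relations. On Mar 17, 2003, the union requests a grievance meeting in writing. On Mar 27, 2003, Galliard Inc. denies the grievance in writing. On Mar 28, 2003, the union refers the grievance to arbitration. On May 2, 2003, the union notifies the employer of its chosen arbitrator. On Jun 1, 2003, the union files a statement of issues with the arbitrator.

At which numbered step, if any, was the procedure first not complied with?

Step 1 — counting 14 days from Nov 13, 2002 (when the grieved event occurs) gives a deadline of Nov 27, 2002; completed Nov 25, 2002, before the deadline.
Step 2 — counting 50 days from Dec 2, 2002 (end of the 7-day waiting period, which began when the written grievance is presented to the supervisor on Nov 25, 2002) gives a deadline of Jan 21, 2003; done Jan 20, 2003 — timely.
Step 3 — must wait 21 days from Jan 20, 2003 (when the grievance is advanced to the department head), so not before Feb 10, 2003; done Feb 11, 2003 — permitted.
Step 4 — must wait 16 days from Feb 11, 2003 (when the grievance is advanced to the Director), so not before Feb 27, 2003; Mar 17, 2003 is on or after that date.
Step 5 — 10 and 88 days from Jan 20, 2003 (when the grievance is advanced to the department head) are Jan 30, 2003 and Apr 18, 2003 respectively; done Mar 28, 2003, which is between those dates.
Step 6 — 15 and 58 days from Apr 27, 2003 (end of the 30-day response period, which began when the grievance is referred to arbitration on Mar 28, 2003) are May 12, 2003 and Jun 24, 2003 respectively; May 2, 2003 is 10 days too early.

Step 6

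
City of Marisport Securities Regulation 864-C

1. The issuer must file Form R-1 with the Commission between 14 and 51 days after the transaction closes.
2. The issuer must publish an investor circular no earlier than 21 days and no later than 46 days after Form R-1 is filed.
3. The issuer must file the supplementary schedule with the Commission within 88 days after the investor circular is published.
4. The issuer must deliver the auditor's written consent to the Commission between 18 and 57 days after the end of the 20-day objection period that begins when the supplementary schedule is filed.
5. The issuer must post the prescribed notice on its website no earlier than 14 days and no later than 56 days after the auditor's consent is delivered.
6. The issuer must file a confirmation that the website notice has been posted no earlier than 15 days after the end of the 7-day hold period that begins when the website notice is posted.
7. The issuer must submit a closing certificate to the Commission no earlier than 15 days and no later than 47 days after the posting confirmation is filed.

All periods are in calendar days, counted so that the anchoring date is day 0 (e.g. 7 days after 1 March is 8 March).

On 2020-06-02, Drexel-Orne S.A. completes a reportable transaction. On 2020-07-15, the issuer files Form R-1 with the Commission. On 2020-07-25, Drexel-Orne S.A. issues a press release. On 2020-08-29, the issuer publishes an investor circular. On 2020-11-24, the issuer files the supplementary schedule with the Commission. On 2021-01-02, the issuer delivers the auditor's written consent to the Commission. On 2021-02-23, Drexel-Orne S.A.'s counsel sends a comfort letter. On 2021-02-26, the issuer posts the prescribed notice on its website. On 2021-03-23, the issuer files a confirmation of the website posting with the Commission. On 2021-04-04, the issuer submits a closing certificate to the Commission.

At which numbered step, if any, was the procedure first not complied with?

Step 1: the window is 14–51 days after 2020-06-02 (when the transaction closes), so 2020-06-16 through 2020-07-23; 2020-07-15 falls inside that range.
Step 2: the window is 21–46 days after 2020-07-15 (when Form R-1 is filed), so 2020-08-05 through 2020-08-30; 2020-08-29 falls inside that range.
Step 3: 88 days after 2020-08-29 (when the investor circular is published) is 2020-11-25; completed 2020-11-24, before the deadline.
Step 4: the window is 18–57 days after 2020-12-14 (end of the 20-day objection period, which began when the supplementary schedule is filed on 2020-11-24), so 2021-01-01 through 2021-02-09; done 2021-01-02 — within the window.
Step 5: the window is 14–56 days after 2021-01-02 (when the auditor's consent is delivered), so 2021-01-16 through 2021-02-27; done 2021-02-26, which is between those dates.
Step 6: the earliest permitted date is 15 days after 2021-03-05 (end of the 7-day hold period, which began when the website notice is posted on 2021-02-26), i.e. 2021-03-20; done 2021-03-23 — permitted.
Step 7: the window is 15–47 days after 2021-03-23 (when the posting confirmation is filed), so 2021-04-07 through 2021-05-09; done 2021-04-04 — 3 days before the window opened.
The analysis stops there.

Step 7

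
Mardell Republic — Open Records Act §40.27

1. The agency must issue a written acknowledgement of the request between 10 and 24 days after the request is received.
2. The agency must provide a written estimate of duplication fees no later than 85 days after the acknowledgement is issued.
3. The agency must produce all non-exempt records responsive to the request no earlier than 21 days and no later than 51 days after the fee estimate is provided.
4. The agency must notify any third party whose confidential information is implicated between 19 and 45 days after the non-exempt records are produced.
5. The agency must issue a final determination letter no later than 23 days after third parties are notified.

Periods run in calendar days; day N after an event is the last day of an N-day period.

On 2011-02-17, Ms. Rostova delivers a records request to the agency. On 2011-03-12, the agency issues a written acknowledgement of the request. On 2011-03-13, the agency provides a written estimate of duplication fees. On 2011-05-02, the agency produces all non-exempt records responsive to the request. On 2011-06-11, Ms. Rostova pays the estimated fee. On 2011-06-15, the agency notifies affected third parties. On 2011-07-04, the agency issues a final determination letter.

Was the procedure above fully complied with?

(1) the permitted window runs from 2011-02-17 + 10 = 2011-02-27 to 2011-02-17 + 24 = 2011-03-13; done 2011-03-12, which is between those dates.
(2) due by 2011-03-12 + 85 days = 2011-06-05; 2011-03-13 is within that limit.
(3) the permitted window runs from 2011-03-13 + 21 = 2011-04-03 to 2011-03-13 + 51 = 2011-05-03; done 2011-05-02 — within the window.
(4) the permitted window runs from 2011-05-02 + 19 = 2011-05-21 to 2011-05-02 + 45 = 2011-06-16; 2011-06-15 falls inside that range.
(5) due by 2011-06-15 + 23 days = 2011-07-08; done 2011-07-04 — timely.

Yes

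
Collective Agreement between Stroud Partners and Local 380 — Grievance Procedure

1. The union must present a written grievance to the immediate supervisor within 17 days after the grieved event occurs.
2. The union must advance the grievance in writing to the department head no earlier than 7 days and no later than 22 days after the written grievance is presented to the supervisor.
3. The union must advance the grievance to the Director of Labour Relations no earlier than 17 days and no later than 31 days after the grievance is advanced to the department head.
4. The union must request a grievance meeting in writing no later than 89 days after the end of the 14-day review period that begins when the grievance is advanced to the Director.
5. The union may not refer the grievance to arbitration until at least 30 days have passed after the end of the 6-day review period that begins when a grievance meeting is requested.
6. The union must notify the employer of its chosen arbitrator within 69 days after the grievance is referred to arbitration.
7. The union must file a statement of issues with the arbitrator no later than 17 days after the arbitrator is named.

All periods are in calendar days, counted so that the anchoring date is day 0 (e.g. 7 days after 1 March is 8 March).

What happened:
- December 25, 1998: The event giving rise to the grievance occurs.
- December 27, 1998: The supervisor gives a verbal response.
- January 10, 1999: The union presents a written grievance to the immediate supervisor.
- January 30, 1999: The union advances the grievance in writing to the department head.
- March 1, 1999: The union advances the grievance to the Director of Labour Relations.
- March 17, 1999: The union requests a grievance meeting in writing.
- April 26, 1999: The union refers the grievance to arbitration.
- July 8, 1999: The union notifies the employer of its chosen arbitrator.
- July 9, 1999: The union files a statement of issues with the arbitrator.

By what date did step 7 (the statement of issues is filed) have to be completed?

Step 7 runs from July 8, 1999, when the arbitrator is named. 17 days after July 8, 1999 is July 25, 1999.

July 25, 1999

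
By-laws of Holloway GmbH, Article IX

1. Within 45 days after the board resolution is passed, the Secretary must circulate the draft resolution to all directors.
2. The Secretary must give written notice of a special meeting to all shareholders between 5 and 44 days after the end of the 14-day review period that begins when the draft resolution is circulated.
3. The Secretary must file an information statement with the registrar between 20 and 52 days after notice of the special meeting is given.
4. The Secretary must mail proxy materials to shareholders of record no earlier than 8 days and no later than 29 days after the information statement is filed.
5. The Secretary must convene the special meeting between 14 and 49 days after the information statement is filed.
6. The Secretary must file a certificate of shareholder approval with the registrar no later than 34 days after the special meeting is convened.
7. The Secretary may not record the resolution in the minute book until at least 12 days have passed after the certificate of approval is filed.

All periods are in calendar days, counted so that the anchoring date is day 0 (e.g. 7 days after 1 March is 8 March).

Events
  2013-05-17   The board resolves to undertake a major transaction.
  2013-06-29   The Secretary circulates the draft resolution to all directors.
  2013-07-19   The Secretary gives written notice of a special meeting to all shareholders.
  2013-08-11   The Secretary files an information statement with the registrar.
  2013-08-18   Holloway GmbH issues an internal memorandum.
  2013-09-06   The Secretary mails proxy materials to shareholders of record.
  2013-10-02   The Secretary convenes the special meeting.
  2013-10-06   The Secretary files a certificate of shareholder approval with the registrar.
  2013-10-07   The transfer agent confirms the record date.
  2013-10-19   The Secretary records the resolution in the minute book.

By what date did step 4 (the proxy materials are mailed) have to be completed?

2013-09-09

Step 4 runs from 2013-08-11, when the information statement is filed. The window is 8–29 days after 2013-08-11; it closes on 2013-09-09.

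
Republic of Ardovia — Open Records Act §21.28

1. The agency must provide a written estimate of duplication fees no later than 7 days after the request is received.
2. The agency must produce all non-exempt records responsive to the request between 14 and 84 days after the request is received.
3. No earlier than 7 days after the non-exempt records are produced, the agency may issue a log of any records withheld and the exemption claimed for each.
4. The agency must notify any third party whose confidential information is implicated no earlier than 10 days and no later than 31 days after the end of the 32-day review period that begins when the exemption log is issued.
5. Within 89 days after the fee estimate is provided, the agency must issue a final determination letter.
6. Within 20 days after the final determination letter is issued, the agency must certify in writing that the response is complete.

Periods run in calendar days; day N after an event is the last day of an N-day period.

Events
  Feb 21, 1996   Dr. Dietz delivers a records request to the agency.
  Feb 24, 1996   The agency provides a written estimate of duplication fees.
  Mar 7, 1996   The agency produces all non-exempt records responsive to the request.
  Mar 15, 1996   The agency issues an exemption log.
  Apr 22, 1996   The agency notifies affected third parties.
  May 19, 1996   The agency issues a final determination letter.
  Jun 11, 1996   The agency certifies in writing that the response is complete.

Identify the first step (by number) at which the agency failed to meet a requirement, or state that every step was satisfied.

Step 1: 7 days after Feb 21, 1996 (when the request is received) is Feb 28, 1996; done Feb 24, 1996 — timely.
Step 2: the window is 14–84 days after Feb 21, 1996 (when the request is received), so Mar 6, 1996 through May 15, 1996; done Mar 7, 1996, which is between those dates.
Step 3: the earliest permitted date is 7 days after Mar 7, 1996 (when the non-exempt records are produced), i.e. Mar 14, 1996; Mar 15, 1996 is on or after that date.
Step 4: the window is 10–31 days after Apr 16, 1996 (end of the 32-day review period, which began when the exemption log is issued on Mar 15, 1996), so Apr 26, 1996 through May 17, 1996; Apr 22, 1996 is 4 days too early.

Step 4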